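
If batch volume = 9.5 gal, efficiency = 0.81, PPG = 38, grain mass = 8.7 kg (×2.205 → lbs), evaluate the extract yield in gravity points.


points = lbs × PPG × eff / vol
lbs = 8.7 × 2.205 = 19.1835
points = 19.1835 × 38 × 0.81 / 9.5

62.1545 points


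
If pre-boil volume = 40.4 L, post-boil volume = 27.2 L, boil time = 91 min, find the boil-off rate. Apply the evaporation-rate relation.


rate = (V_pre − V_post) / (t_min/60)
rate = (40.4 − 27.2) / (91/60)

8.7033 L/hr


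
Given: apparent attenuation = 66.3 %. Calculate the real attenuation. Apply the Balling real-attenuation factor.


RA = AA · 0.8192
RA = 66.3 · 0.8192

54.3130 %


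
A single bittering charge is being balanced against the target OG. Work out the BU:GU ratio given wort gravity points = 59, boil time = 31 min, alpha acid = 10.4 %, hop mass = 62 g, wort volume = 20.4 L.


U = 1.65·0.000125^(GP/1000)·(1−e^(−0.04t))/4.15;  IBU = (α/100)·m·U·1000/V;  BU:GU = IBU/GP
U = 1.65·0.000125^(59/1000)·(1−e^(−0.04·31))/4.15 = 0.1663
IBU = (10.4/100)·62·0.1663·1000/20.4 = 52.5513
BU:GU = 52.5513/59

0.8907


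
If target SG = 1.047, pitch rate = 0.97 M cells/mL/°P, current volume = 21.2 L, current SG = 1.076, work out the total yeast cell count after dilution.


V_w = V·((SG_c−1)/(SG_t−1)−1);  °P = 259 − 259/SG_t;  cells = rate·(V+V_w)·°P
V_w = 21.2·((1.076−1)/(1.047−1)−1) = 13.0809
V_final = 21.2 + 13.0809 = 34.2809
°P = 259 − 259/1.047 = 11.6266
cells = 0.97·34.2809·11.6266

386.6111 billion cells


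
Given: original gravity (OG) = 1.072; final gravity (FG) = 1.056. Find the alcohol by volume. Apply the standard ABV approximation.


ABV = (OG − FG) · 131.25
ABV = (1.072 − 1.056) · 131.25

2.1000 % ABV


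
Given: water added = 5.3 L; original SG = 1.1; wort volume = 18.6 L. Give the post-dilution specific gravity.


SG_new = 1 + (SG_old − 1)·V_old/(V_old + V_water)
pts = (1.1 − 1)·1000·18.6/(18.6 + 5.3) = 77.8243
SG_new = 1 + 77.8243/1000

1.0778


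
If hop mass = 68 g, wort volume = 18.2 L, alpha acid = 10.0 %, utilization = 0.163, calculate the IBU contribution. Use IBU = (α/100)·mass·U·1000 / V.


IBU = (10.0/100)·68·0.163·1000 / 18.2

60.9011 IBU


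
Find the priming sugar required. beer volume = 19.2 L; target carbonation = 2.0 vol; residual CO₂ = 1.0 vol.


sugar = (target − residual)·4.0·V
sugar = (2.0 − 1.0)·4.0·19.2

76.8000 g


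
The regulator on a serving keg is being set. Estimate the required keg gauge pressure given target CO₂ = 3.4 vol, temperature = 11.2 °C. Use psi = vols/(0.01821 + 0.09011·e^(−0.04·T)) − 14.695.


psi = 3.4/(0.01821 + 0.09011·e^(−0.04·11.2)) − 14.695

30.1707 psi


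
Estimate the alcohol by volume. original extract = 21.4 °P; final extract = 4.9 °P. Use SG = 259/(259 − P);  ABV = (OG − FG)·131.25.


OG = 259/(259 − 21.4) = 1.0901
FG = 259/(259 − 4.9) = 1.0193
ABV = (1.0901 − 1.0193)·131.25

9.2903 % ABV


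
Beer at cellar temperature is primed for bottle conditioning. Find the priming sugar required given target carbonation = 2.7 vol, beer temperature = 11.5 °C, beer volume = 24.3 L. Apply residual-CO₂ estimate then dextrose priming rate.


residual = 14.695·(0.01821 + 0.09011·e^(−0.04·T));  sugar = (target − residual)·4.0·V
residual = 14.695·(0.01821 + 0.09011·e^(−0.04·11.5)) = 1.1035
sugar = (2.7 − 1.1035)·4.0·24.3

155.1778 g


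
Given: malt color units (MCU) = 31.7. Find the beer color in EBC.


SRM = 1.4922·MCU^0.6859;  EBC = SRM·1.97
SRM = 1.4922·31.7^0.6859 = 15.9736
EBC = 15.9736·1.97

31.4680 EBC


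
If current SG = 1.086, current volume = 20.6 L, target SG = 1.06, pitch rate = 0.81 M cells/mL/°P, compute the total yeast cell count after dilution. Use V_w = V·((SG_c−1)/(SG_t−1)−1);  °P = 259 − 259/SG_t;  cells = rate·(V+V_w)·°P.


V_w = 20.6·((1.086−1)/(1.06−1)−1) = 8.9267
V_final = 20.6 + 8.9267 = 29.5267
°P = 259 − 259/1.06 = 14.6604
cells = 0.81·29.5267·14.6604

350.6264 billion cells


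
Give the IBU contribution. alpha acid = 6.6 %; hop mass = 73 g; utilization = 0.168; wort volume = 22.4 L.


IBU = (α/100)·mass·U·1000 / V
IBU = (6.6/100)·73·0.168·1000 / 22.4

36.1350 IBU


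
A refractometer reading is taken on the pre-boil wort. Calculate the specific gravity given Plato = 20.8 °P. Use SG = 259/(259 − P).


SG = 259/(259 − 20.8)

1.0873


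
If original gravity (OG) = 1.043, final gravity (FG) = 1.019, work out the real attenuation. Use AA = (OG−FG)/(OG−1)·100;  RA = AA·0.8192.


AA = (1.043 − 1.019)/(1.043 − 1)·100 = 55.8140
RA = 55.8140·0.8192

45.7228 %


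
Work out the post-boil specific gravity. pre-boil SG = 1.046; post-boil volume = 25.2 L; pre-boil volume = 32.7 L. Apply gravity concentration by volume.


SG_post = 1 + (SG_pre − 1)·V_pre/V_post
pts_pre = (1.046 − 1)·1000 = 46.0000
pts_post = 46.0000·32.7/25.2 = 59.6905
SG_post = 1 + 59.6905/1000

1.0597


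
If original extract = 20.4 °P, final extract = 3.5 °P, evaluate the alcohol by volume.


SG = 259/(259 − P);  ABV = (OG − FG)·131.25
OG = 259/(259 − 20.4) = 1.0855
FG = 259/(259 − 3.5) = 1.0137
ABV = (1.0855 − 1.0137)·131.25

9.4238 % ABV


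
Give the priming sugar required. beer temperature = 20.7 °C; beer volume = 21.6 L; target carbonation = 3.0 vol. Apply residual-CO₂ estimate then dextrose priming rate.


residual = 14.695·(0.01821 + 0.09011·e^(−0.04·T));  sugar = (target − residual)·4.0·V
residual = 14.695·(0.01821 + 0.09011·e^(−0.04·20.7)) = 0.8462
sugar = (3.0 − 0.8462)·4.0·21.6

186.0923 g


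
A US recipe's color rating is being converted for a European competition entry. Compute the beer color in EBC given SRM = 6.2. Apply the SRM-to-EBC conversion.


EBC = SRM · 1.97
EBC = 6.2 · 1.97

12.2140 EBC


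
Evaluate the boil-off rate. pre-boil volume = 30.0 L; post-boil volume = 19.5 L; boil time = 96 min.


rate = (V_pre − V_post) / (t_min/60)
rate = (30.0 − 19.5) / (96/60)

6.5625 L/hr


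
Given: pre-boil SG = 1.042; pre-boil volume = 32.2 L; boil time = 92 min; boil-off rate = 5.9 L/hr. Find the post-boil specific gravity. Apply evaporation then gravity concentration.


V_post = V_pre − rate·(t/60);  SG_post = 1 + (SG_pre−1)·V_pre/V_post
V_post = 32.2 − 5.9·(92/60) = 23.1533
SG_post = 1 + (1.042 − 1)·32.2/23.1533

1.0584


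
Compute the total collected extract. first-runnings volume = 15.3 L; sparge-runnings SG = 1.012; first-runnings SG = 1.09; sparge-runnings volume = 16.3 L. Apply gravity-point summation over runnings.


total = Σ (SG_i − 1)·1000·V_i
first = (1.09 − 1)·1000·15.3 = 1377.0000
sparge = (1.012 − 1)·1000·16.3 = 195.6000
total = 1377.0000 + 195.6000

1572.6000 gravity·L


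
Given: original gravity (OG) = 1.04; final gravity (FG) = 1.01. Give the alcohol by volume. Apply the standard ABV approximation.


ABV = (OG − FG) · 131.25
ABV = (1.04 − 1.01) · 131.25

3.9375 % ABV


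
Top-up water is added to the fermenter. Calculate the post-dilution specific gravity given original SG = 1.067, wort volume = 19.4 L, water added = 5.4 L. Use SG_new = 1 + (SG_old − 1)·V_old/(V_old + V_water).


pts = (1.067 − 1)·1000·19.4/(19.4 + 5.4) = 52.4113
SG_new = 1 + 52.4113/1000

1.0524


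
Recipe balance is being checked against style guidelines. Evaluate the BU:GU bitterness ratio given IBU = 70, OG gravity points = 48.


BU:GU = IBU / OG_points
BU:GU = 70 / 48

1.4583


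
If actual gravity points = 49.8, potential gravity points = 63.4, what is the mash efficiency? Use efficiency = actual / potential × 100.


efficiency = 49.8 / 63.4 × 100

78.5489 %


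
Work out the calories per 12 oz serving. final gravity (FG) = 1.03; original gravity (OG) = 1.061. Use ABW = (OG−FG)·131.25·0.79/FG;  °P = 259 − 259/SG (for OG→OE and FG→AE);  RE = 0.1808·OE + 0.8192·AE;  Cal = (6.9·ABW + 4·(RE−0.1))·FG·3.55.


ABW = (1.061 − 1.03)·131.25·0.79/1.03 = 3.1207
OE = 259 − 259/1.061 = 14.8907 °P
AE = 259 − 259/1.03 = 7.5437 °P
RE = 0.1808·14.8907 + 0.8192·7.5437 = 8.8720 °P
Cal = (6.9·3.1207 + 4·(8.8720−0.1))·1.03·3.55

207.0342 kcal


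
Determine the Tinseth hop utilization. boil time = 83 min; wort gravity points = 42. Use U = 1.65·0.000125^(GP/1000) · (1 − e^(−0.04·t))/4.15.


bigness = 1.65·0.000125^(42/1000) = 1.1312
boil_factor = (1 − e^(−0.04·83))/4.15 = 0.2323
U = 1.1312 · 0.2323

0.2627


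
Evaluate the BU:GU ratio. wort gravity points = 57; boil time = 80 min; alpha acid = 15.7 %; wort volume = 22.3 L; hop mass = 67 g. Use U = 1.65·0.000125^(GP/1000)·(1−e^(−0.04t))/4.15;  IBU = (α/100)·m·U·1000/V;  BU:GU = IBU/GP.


U = 1.65·0.000125^(57/1000)·(1−e^(−0.04·80))/4.15 = 0.2285
IBU = (15.7/100)·67·0.2285·1000/22.3 = 107.7843
BU:GU = 107.7843/57

1.8910


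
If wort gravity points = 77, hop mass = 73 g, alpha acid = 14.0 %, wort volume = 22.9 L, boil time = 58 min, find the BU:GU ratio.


U = 1.65·0.000125^(GP/1000)·(1−e^(−0.04t))/4.15;  IBU = (α/100)·m·U·1000/V;  BU:GU = IBU/GP
U = 1.65·0.000125^(77/1000)·(1−e^(−0.04·58))/4.15 = 0.1795
IBU = (14.0/100)·73·0.1795·1000/22.9 = 80.0918
BU:GU = 80.0918/77

1.0402


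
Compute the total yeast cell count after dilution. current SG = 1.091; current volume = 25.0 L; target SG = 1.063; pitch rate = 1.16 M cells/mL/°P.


V_w = V·((SG_c−1)/(SG_t−1)−1);  °P = 259 − 259/SG_t;  cells = rate·(V+V_w)·°P
V_w = 25.0·((1.091−1)/(1.063−1)−1) = 11.1111
V_final = 25.0 + 11.1111 = 36.1111
°P = 259 − 259/1.063 = 15.3500
cells = 1.16·36.1111·15.3500

642.9925 billion cells


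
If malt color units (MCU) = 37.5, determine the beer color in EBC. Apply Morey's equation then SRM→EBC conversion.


SRM = 1.4922·MCU^0.6859;  EBC = SRM·1.97
SRM = 1.4922·37.5^0.6859 = 17.9248
EBC = 17.9248·1.97

35.3119 EBC


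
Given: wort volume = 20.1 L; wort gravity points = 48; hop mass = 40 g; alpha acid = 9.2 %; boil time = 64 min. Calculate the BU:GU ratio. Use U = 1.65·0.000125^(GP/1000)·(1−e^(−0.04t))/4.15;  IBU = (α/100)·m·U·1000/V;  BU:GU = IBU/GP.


U = 1.65·0.000125^(48/1000)·(1−e^(−0.04·64))/4.15 = 0.2383
IBU = (9.2/100)·40·0.2383·1000/20.1 = 43.6312
BU:GU = 43.6312/48

0.9090


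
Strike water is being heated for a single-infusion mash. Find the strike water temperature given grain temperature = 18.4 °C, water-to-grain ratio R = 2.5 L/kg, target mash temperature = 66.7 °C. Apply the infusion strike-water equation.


T_strike = (0.41/R)·(T_mash − T_grain) + T_mash
T_strike = (0.41/2.5)·(66.7 − 18.4) + 66.7

74.6212 °C


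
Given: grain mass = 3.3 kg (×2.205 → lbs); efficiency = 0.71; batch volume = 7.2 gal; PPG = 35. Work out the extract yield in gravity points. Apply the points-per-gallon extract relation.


points = lbs × PPG × eff / vol
lbs = 3.3 × 2.205 = 7.2765
points = 7.2765 × 35 × 0.71 / 7.2

25.1140 points


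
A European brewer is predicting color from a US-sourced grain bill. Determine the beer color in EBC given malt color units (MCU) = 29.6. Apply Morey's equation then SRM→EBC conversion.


SRM = 1.4922·MCU^0.6859;  EBC = SRM·1.97
SRM = 1.4922·29.6^0.6859 = 15.2400
EBC = 15.2400·1.97

30.0229 EBC


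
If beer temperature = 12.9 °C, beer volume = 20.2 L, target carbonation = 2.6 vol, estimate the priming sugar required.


residual = 14.695·(0.01821 + 0.09011·e^(−0.04·T));  sugar = (target − residual)·4.0·V
residual = 14.695·(0.01821 + 0.09011·e^(−0.04·12.9)) = 1.0580
sugar = (2.6 − 1.0580)·4.0·20.2

124.5940 g


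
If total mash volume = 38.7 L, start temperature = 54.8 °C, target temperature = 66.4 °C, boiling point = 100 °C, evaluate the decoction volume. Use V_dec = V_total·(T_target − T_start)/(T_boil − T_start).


V_dec = 38.7·(66.4 − 54.8)/(100 − 54.8)

9.9319 L


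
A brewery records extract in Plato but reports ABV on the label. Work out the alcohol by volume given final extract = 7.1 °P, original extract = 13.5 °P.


SG = 259/(259 − P);  ABV = (OG − FG)·131.25
OG = 259/(259 − 13.5) = 1.0550
FG = 259/(259 − 7.1) = 1.0282
ABV = (1.0550 − 1.0282)·131.25

3.5180 % ABV


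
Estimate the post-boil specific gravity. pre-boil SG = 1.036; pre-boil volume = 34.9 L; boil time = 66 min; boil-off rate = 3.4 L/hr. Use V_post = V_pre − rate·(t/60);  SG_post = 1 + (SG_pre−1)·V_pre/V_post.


V_post = 34.9 − 3.4·(66/60) = 31.1600
SG_post = 1 + (1.036 − 1)·34.9/31.1600

1.0403


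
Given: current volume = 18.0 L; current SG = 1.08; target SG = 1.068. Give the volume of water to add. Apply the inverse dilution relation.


V_water = V·((SG_curr − 1)/(SG_target − 1) − 1)
V_water = 18.0·((1.08 − 1)/(1.068 − 1) − 1)

3.1765 L


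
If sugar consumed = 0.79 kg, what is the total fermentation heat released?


Q = m_sugar · 590 kJ/kg
Q = 0.79 · 590

466.1000 kJ


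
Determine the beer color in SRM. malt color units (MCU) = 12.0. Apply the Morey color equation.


SRM = 1.4922 · MCU^0.6859
SRM = 1.4922 · 12.0^0.6859

8.2042 SRM


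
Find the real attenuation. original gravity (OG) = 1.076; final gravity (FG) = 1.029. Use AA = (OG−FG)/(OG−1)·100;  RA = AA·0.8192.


AA = (1.076 − 1.029)/(1.076 − 1)·100 = 61.8421
RA = 61.8421·0.8192

50.6611 %


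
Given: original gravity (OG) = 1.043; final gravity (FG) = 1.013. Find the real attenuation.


AA = (OG−FG)/(OG−1)·100;  RA = AA·0.8192
AA = (1.043 − 1.013)/(1.043 − 1)·100 = 69.7674
RA = 69.7674·0.8192

57.1535 %


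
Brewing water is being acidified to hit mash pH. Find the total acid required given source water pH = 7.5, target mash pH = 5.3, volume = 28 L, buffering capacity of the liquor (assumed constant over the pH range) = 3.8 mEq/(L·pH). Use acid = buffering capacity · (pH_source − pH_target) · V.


acid = 3.8 · (7.5 − 5.3) · 28

234.0800 mEq


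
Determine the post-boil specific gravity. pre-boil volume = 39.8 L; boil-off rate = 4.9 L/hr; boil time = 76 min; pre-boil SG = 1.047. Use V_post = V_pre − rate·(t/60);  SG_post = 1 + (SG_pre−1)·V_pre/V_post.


V_post = 39.8 − 4.9·(76/60) = 33.5933
SG_post = 1 + (1.047 − 1)·39.8/33.5933

1.0557


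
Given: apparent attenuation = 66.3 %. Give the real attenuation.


RA = AA · 0.8192
RA = 66.3 · 0.8192

54.3130 %


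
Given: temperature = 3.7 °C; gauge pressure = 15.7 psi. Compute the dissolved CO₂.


vols = (P + 14.695)·(0.01821 + 0.09011·e^(−0.04·T))
vols = (15.7 + 14.695)·(0.01821 + 0.09011·e^(−0.04·3.7))

2.9156 volumes


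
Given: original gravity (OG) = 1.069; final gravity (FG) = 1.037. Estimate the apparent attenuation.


AA = (OG − FG)/(OG − 1) · 100
AA = (1.069 − 1.037)/(1.069 − 1) · 100

46.3768 %


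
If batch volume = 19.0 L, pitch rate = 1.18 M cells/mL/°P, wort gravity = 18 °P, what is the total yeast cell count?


cells (billions) = rate · V_L · °P
cells = 1.18 · 19.0 · 18

403.5600 billion cells


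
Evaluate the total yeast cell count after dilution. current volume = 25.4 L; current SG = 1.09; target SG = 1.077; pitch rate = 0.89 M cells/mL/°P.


V_w = V·((SG_c−1)/(SG_t−1)−1);  °P = 259 − 259/SG_t;  cells = rate·(V+V_w)·°P
V_w = 25.4·((1.09−1)/(1.077−1)−1) = 4.2883
V_final = 25.4 + 4.2883 = 29.6883
°P = 259 − 259/1.077 = 18.5172
cells = 0.89·29.6883·18.5172

489.2719 billion cells


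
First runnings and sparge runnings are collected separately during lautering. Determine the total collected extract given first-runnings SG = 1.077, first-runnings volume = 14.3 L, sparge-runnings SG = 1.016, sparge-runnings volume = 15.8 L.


total = Σ (SG_i − 1)·1000·V_i
first = (1.077 − 1)·1000·14.3 = 1101.1000
sparge = (1.016 − 1)·1000·15.8 = 252.8000
total = 1101.1000 + 252.8000

1353.9000 gravity·L


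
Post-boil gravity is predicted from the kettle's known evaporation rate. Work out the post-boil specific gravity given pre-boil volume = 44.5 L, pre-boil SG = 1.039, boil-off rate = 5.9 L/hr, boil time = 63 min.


V_post = V_pre − rate·(t/60);  SG_post = 1 + (SG_pre−1)·V_pre/V_post
V_post = 44.5 − 5.9·(63/60) = 38.3050
SG_post = 1 + (1.039 − 1)·44.5/38.3050

1.0453


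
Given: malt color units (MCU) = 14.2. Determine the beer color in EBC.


SRM = 1.4922·MCU^0.6859;  EBC = SRM·1.97
SRM = 1.4922·14.2^0.6859 = 9.2083
EBC = 9.2083·1.97

18.1404 EBC


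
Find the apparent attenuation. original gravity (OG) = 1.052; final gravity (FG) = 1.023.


AA = (OG − FG)/(OG − 1) · 100
AA = (1.052 − 1.023)/(1.052 − 1) · 100

55.7692 %


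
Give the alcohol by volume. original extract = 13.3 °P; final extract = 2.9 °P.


SG = 259/(259 − P);  ABV = (OG − FG)·131.25
OG = 259/(259 − 13.3) = 1.0541
FG = 259/(259 − 2.9) = 1.0113
ABV = (1.0541 − 1.0113)·131.25

5.6185 % ABV


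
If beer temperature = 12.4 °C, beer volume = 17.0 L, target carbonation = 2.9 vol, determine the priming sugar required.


residual = 14.695·(0.01821 + 0.09011·e^(−0.04·T));  sugar = (target − residual)·4.0·V
residual = 14.695·(0.01821 + 0.09011·e^(−0.04·12.4)) = 1.0740
sugar = (2.9 − 1.0740)·4.0·17.0

124.1705 g


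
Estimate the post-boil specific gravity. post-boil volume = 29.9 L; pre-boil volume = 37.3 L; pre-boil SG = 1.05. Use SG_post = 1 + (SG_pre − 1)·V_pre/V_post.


pts_pre = (1.05 − 1)·1000 = 50.0000
pts_post = 50.0000·37.3/29.9 = 62.3746
SG_post = 1 + 62.3746/1000

1.0624


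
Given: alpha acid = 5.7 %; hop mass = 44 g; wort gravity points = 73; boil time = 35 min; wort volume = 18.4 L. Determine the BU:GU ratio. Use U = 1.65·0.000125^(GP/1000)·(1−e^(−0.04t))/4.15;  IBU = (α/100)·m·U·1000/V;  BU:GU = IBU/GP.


U = 1.65·0.000125^(73/1000)·(1−e^(−0.04·35))/4.15 = 0.1554
IBU = (5.7/100)·44·0.1554·1000/18.4 = 21.1859
BU:GU = 21.1859/73

0.2902


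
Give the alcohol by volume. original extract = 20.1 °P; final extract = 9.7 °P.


SG = 259/(259 − P);  ABV = (OG − FG)·131.25
OG = 259/(259 − 20.1) = 1.0841
FG = 259/(259 − 9.7) = 1.0389
ABV = (1.0841 − 1.0389)·131.25

5.9360 % ABV


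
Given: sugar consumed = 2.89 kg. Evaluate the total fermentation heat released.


Q = m_sugar · 590 kJ/kg
Q = 2.89 · 590

1705.1000 kJ


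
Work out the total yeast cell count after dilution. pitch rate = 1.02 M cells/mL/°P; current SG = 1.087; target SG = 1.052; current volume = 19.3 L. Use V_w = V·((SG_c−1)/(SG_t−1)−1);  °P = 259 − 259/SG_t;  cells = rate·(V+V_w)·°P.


V_w = 19.3·((1.087−1)/(1.052−1)−1) = 12.9904
V_final = 19.3 + 12.9904 = 32.2904
°P = 259 − 259/1.052 = 12.8023
cells = 1.02·32.2904·12.8023

421.6584 billion cells


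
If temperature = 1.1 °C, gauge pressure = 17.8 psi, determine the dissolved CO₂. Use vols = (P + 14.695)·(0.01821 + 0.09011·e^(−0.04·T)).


vols = (17.8 + 14.695)·(0.01821 + 0.09011·e^(−0.04·1.1))

3.3938 volumes


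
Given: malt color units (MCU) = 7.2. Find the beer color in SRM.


SRM = 1.4922 · MCU^0.6859
SRM = 1.4922 · 7.2^0.6859

5.7792 SRM


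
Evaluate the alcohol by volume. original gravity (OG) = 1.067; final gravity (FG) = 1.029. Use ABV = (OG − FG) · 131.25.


ABV = (1.067 − 1.029) · 131.25

4.9875 % ABV


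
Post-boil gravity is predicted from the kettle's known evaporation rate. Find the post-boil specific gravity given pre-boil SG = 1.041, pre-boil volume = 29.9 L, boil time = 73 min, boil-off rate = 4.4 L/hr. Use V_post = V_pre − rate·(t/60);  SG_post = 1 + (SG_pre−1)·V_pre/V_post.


V_post = 29.9 − 4.4·(73/60) = 24.5467
SG_post = 1 + (1.041 − 1)·29.9/24.5467

1.0499


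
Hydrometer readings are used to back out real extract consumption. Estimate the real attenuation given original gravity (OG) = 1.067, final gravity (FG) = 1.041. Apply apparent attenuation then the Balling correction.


AA = (OG−FG)/(OG−1)·100;  RA = AA·0.8192
AA = (1.067 − 1.041)/(1.067 − 1)·100 = 38.8060
RA = 38.8060·0.8192

31.7899 %


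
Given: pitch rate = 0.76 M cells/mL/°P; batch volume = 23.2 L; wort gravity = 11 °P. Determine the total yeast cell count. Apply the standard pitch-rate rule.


cells (billions) = rate · V_L · °P
cells = 0.76 · 23.2 · 11

193.9520 billion cells


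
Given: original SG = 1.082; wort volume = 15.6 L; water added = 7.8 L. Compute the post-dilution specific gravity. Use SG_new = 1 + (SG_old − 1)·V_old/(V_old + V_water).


pts = (1.082 − 1)·1000·15.6/(15.6 + 7.8) = 54.6667
SG_new = 1 + 54.6667/1000

1.0547


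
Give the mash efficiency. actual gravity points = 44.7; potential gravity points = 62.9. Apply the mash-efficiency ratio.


efficiency = actual / potential × 100
efficiency = 44.7 / 62.9 × 100

71.0652 %


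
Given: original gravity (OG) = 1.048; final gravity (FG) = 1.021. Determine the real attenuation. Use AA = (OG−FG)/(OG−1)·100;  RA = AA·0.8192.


AA = (1.048 − 1.021)/(1.048 − 1)·100 = 56.2500
RA = 56.2500·0.8192

46.0800 %


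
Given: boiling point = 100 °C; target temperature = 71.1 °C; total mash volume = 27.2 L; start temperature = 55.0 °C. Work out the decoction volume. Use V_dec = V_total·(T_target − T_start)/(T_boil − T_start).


V_dec = 27.2·(71.1 − 55.0)/(100 − 55.0)

9.7316 L


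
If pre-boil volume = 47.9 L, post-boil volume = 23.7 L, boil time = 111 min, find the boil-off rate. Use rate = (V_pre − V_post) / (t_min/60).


rate = (47.9 − 23.7) / (111/60)

13.0811 L/hr


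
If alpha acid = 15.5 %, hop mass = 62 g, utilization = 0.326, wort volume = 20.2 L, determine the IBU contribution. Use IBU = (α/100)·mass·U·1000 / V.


IBU = (15.5/100)·62·0.326·1000 / 20.2

155.0921 IBU


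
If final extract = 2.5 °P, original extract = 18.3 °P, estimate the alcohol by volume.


SG = 259/(259 − P);  ABV = (OG − FG)·131.25
OG = 259/(259 − 18.3) = 1.0760
FG = 259/(259 − 2.5) = 1.0097
ABV = (1.0760 − 1.0097)·131.25

8.6995 % ABV


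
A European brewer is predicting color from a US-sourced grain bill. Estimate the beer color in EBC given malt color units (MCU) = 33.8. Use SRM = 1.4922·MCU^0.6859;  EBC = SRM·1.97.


SRM = 1.4922·33.8^0.6859 = 16.6921
EBC = 16.6921·1.97

32.8834 EBC


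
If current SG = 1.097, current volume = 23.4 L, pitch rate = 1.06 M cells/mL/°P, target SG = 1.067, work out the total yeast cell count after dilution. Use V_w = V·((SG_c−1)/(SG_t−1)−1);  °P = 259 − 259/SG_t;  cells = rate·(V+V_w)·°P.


V_w = 23.4·((1.097−1)/(1.067−1)−1) = 10.4776
V_final = 23.4 + 10.4776 = 33.8776
°P = 259 − 259/1.067 = 16.2634
cells = 1.06·33.8776·16.2634

584.0215 billion cells


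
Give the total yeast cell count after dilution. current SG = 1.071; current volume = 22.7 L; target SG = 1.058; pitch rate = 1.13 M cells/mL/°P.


V_w = V·((SG_c−1)/(SG_t−1)−1);  °P = 259 − 259/SG_t;  cells = rate·(V+V_w)·°P
V_w = 22.7·((1.071−1)/(1.058−1)−1) = 5.0879
V_final = 22.7 + 5.0879 = 27.7879
°P = 259 − 259/1.058 = 14.1985
cells = 1.13·27.7879·14.1985

445.8377 billion cells


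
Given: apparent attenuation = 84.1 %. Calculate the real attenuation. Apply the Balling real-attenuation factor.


RA = AA · 0.8192
RA = 84.1 · 0.8192

68.8947 %


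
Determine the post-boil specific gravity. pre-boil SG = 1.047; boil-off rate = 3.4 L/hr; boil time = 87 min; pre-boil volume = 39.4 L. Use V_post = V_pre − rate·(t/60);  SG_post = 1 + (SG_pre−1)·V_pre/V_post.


V_post = 39.4 − 3.4·(87/60) = 34.4700
SG_post = 1 + (1.047 − 1)·39.4/34.4700

1.0537


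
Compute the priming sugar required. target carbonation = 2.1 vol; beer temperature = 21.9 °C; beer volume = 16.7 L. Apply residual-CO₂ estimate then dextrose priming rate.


residual = 14.695·(0.01821 + 0.09011·e^(−0.04·T));  sugar = (target − residual)·4.0·V
residual = 14.695·(0.01821 + 0.09011·e^(−0.04·21.9)) = 0.8190
sugar = (2.1 − 0.8190)·4.0·16.7

85.5682 g


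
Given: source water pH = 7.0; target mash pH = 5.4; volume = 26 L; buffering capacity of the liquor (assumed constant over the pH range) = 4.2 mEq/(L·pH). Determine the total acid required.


acid = buffering capacity · (pH_source − pH_target) · V
acid = 4.2 · (7.0 − 5.4) · 26

174.7200 mEq


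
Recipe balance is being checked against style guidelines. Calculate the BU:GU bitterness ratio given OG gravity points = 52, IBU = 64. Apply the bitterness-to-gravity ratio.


BU:GU = IBU / OG_points
BU:GU = 64 / 52

1.2308


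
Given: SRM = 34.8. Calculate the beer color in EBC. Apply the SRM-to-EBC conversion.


EBC = SRM · 1.97
EBC = 34.8 · 1.97

68.5560 EBC


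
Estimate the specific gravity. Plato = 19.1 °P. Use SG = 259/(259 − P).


SG = 259/(259 − 19.1)

1.0796


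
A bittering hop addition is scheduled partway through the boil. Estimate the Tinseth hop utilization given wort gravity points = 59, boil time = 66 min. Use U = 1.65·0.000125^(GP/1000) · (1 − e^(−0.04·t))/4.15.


bigness = 1.65·0.000125^(59/1000) = 0.9710
boil_factor = (1 − e^(−0.04·66))/4.15 = 0.2238
U = 0.9710 · 0.2238

0.2173


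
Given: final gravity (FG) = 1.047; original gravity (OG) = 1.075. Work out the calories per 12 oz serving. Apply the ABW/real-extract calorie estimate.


ABW = (OG−FG)·131.25·0.79/FG;  °P = 259 − 259/SG (for OG→OE and FG→AE);  RE = 0.1808·OE + 0.8192·AE;  Cal = (6.9·ABW + 4·(RE−0.1))·FG·3.55
ABW = (1.075 − 1.047)·131.25·0.79/1.047 = 2.7729
OE = 259 − 259/1.075 = 18.0698 °P
AE = 259 − 259/1.047 = 11.6266 °P
RE = 0.1808·18.0698 + 0.8192·11.6266 = 12.7915 °P
Cal = (6.9·2.7729 + 4·(12.7915−0.1))·1.047·3.55

259.8045 kcal


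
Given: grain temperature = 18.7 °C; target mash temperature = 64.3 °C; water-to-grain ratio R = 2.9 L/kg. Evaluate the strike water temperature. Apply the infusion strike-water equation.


T_strike = (0.41/R)·(T_mash − T_grain) + T_mash
T_strike = (0.41/2.9)·(64.3 − 18.7) + 64.3

70.7469 °C


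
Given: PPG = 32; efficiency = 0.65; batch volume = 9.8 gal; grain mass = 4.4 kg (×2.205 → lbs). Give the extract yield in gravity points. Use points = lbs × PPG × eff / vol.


lbs = 4.4 × 2.205 = 9.7020
points = 9.7020 × 32 × 0.65 / 9.8

20.5920 points


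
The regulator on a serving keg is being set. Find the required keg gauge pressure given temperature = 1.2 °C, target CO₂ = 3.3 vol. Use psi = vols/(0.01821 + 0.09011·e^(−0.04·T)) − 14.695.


psi = 3.3/(0.01821 + 0.09011·e^(−0.04·1.2)) − 14.695

17.0062 psi


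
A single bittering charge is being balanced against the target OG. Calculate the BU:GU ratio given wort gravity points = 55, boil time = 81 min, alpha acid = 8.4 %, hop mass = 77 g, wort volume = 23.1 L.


U = 1.65·0.000125^(GP/1000)·(1−e^(−0.04t))/4.15;  IBU = (α/100)·m·U·1000/V;  BU:GU = IBU/GP
U = 1.65·0.000125^(55/1000)·(1−e^(−0.04·81))/4.15 = 0.2330
IBU = (8.4/100)·77·0.2330·1000/23.1 = 65.2489
BU:GU = 65.2489/55

1.1863


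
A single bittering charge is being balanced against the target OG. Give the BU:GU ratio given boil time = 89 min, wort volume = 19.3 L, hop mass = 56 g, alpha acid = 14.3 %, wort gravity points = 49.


U = 1.65·0.000125^(GP/1000)·(1−e^(−0.04t))/4.15;  IBU = (α/100)·m·U·1000/V;  BU:GU = IBU/GP
U = 1.65·0.000125^(49/1000)·(1−e^(−0.04·89))/4.15 = 0.2487
IBU = (14.3/100)·56·0.2487·1000/19.3 = 103.1861
BU:GU = 103.1861/49

2.1058


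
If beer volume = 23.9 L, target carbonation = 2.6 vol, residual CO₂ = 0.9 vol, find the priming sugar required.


sugar = (target − residual)·4.0·V
sugar = (2.6 − 0.9)·4.0·23.9

162.5200 g


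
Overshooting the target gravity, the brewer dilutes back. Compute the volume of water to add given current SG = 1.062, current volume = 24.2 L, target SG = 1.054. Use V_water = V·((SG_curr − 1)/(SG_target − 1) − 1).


V_water = 24.2·((1.062 − 1)/(1.054 − 1) − 1)

3.5852 L


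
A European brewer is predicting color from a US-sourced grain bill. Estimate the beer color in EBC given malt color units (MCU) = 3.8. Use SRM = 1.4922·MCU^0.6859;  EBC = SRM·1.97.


SRM = 1.4922·3.8^0.6859 = 3.7282
EBC = 3.7282·1.97

7.3446 EBC


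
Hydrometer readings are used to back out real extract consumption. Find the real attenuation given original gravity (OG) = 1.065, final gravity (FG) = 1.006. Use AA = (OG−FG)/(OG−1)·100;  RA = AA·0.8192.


AA = (1.065 − 1.006)/(1.065 − 1)·100 = 90.7692
RA = 90.7692·0.8192

74.3582 %


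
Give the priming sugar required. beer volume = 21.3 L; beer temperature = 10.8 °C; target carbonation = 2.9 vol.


residual = 14.695·(0.01821 + 0.09011·e^(−0.04·T));  sugar = (target − residual)·4.0·V
residual = 14.695·(0.01821 + 0.09011·e^(−0.04·10.8)) = 1.1273
sugar = (2.9 − 1.1273)·4.0·21.3

151.0377 g


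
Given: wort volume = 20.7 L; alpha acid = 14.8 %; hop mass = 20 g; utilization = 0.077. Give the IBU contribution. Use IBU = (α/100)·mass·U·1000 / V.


IBU = (14.8/100)·20·0.077·1000 / 20.7

11.0106 IBU


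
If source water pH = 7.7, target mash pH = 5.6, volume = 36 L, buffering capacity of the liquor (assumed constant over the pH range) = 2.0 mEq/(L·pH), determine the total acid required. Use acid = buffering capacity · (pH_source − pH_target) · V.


acid = 2.0 · (7.7 − 5.6) · 36

151.2000 mEq


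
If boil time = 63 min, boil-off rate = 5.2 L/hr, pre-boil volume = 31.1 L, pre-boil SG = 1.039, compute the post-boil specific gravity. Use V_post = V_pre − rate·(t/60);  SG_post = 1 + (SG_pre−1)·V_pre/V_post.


V_post = 31.1 − 5.2·(63/60) = 25.6400
SG_post = 1 + (1.039 − 1)·31.1/25.6400

1.0473


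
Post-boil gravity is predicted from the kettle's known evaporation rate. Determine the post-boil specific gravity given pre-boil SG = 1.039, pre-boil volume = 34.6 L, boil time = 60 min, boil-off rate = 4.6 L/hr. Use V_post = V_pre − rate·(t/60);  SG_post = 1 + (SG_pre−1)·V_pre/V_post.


V_post = 34.6 − 4.6·(60/60) = 30.0000
SG_post = 1 + (1.039 − 1)·34.6/30.0000

1.0450


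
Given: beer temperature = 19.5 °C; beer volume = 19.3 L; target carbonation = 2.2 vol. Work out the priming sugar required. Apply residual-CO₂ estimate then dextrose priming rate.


residual = 14.695·(0.01821 + 0.09011·e^(−0.04·T));  sugar = (target − residual)·4.0·V
residual = 14.695·(0.01821 + 0.09011·e^(−0.04·19.5)) = 0.8746
sugar = (2.2 − 0.8746)·4.0·19.3

102.3207 g


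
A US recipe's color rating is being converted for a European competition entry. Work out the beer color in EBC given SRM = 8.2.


EBC = SRM · 1.97
EBC = 8.2 · 1.97

16.1540 EBC


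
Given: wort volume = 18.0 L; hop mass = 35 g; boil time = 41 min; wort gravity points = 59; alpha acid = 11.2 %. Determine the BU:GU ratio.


U = 1.65·0.000125^(GP/1000)·(1−e^(−0.04t))/4.15;  IBU = (α/100)·m·U·1000/V;  BU:GU = IBU/GP
U = 1.65·0.000125^(59/1000)·(1−e^(−0.04·41))/4.15 = 0.1886
IBU = (11.2/100)·35·0.1886·1000/18.0 = 41.0689
BU:GU = 41.0689/59

0.6961


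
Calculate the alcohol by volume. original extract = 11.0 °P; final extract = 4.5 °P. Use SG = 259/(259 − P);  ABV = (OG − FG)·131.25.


OG = 259/(259 − 11.0) = 1.0444
FG = 259/(259 − 4.5) = 1.0177
ABV = (1.0444 − 1.0177)·131.25

3.5008 % ABV


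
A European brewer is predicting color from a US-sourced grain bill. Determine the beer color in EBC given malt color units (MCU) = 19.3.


SRM = 1.4922·MCU^0.6859;  EBC = SRM·1.97
SRM = 1.4922·19.3^0.6859 = 11.3656
EBC = 11.3656·1.97

22.3902 EBC


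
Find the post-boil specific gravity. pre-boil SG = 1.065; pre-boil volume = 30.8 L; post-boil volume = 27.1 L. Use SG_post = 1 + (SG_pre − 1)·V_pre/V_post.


pts_pre = (1.065 − 1)·1000 = 65.0000
pts_post = 65.0000·30.8/27.1 = 73.8745
SG_post = 1 + 73.8745/1000

1.0739


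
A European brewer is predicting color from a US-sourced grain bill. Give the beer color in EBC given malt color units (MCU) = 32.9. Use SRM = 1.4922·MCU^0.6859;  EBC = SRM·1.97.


SRM = 1.4922·32.9^0.6859 = 16.3860
EBC = 16.3860·1.97

32.2803 EBC


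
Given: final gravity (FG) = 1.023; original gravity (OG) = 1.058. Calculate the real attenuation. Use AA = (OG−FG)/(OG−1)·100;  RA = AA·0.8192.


AA = (1.058 − 1.023)/(1.058 − 1)·100 = 60.3448
RA = 60.3448·0.8192

49.4345 %


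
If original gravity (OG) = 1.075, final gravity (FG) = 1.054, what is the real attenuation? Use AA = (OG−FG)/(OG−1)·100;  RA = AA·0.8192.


AA = (1.075 − 1.054)/(1.075 − 1)·100 = 28.0000
RA = 28.0000·0.8192

22.9376 %


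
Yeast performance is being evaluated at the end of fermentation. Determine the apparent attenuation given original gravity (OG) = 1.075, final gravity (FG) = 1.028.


AA = (OG − FG)/(OG − 1) · 100
AA = (1.075 − 1.028)/(1.075 − 1) · 100

62.6667 %


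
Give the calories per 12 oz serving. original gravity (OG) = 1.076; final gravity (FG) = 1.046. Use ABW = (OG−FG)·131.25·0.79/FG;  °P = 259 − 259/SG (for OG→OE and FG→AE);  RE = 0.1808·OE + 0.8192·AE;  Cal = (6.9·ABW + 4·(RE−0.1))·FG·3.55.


ABW = (1.076 − 1.046)·131.25·0.79/1.046 = 2.9738
OE = 259 − 259/1.076 = 18.2937 °P
AE = 259 − 259/1.046 = 11.3901 °P
RE = 0.1808·18.2937 + 0.8192·11.3901 = 12.6382 °P
Cal = (6.9·2.9738 + 4·(12.6382−0.1))·1.046·3.55

262.4276 kcal


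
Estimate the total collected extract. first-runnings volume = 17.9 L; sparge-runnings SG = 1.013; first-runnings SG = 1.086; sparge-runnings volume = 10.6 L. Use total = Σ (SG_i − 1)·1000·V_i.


first = (1.086 − 1)·1000·17.9 = 1539.4000
sparge = (1.013 − 1)·1000·10.6 = 137.8000
total = 1539.4000 + 137.8000

1677.2000 gravity·L


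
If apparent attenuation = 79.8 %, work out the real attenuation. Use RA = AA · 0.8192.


RA = 79.8 · 0.8192

65.3722 %


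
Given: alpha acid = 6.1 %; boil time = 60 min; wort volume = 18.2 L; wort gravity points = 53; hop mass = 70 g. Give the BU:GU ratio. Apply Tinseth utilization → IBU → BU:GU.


U = 1.65·0.000125^(GP/1000)·(1−e^(−0.04t))/4.15;  IBU = (α/100)·m·U·1000/V;  BU:GU = IBU/GP
U = 1.65·0.000125^(53/1000)·(1−e^(−0.04·60))/4.15 = 0.2245
IBU = (6.1/100)·70·0.2245·1000/18.2 = 52.6777
BU:GU = 52.6777/53

0.9939


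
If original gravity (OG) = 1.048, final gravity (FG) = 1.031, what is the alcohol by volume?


ABV = (OG − FG) · 131.25
ABV = (1.048 − 1.031) · 131.25

2.2313 % ABV


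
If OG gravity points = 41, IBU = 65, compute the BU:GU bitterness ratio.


BU:GU = IBU / OG_points
BU:GU = 65 / 41

1.5854


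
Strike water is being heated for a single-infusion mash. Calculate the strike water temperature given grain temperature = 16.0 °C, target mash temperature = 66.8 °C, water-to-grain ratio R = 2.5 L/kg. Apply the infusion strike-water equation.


T_strike = (0.41/R)·(T_mash − T_grain) + T_mash
T_strike = (0.41/2.5)·(66.8 − 16.0) + 66.8

75.1312 °C


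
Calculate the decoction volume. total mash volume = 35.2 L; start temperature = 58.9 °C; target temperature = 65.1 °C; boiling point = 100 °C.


V_dec = V_total·(T_target − T_start)/(T_boil − T_start)
V_dec = 35.2·(65.1 − 58.9)/(100 − 58.9)

5.3100 L


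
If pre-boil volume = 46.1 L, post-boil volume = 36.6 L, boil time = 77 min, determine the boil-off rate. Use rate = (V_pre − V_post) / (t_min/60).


rate = (46.1 − 36.6) / (77/60)

7.4026 L/hr


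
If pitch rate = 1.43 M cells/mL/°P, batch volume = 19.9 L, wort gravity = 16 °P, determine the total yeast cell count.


cells (billions) = rate · V_L · °P
cells = 1.43 · 19.9 · 16

455.3120 billion cells


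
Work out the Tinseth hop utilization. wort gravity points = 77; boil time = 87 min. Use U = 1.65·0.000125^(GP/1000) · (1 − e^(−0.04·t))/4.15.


bigness = 1.65·0.000125^(77/1000) = 0.8259
boil_factor = (1 − e^(−0.04·87))/4.15 = 0.2335
U = 0.8259 · 0.2335

0.1929


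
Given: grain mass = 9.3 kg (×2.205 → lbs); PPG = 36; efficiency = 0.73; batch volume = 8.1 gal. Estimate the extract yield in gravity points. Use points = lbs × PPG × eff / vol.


lbs = 9.3 × 2.205 = 20.5065
points = 20.5065 × 36 × 0.73 / 8.1

66.5322 points


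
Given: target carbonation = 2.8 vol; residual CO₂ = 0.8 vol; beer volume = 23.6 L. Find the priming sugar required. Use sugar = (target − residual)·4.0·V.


sugar = (2.8 − 0.8)·4.0·23.6

188.8000 g


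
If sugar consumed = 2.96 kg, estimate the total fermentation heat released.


Q = m_sugar · 590 kJ/kg
Q = 2.96 · 590

1746.4000 kJ


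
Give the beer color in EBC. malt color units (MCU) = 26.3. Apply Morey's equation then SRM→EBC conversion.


SRM = 1.4922·MCU^0.6859;  EBC = SRM·1.97
SRM = 1.4922·26.3^0.6859 = 14.0532
EBC = 14.0532·1.97

27.6848 EBC


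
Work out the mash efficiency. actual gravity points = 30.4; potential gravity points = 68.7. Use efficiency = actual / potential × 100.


efficiency = 30.4 / 68.7 × 100

44.2504 %


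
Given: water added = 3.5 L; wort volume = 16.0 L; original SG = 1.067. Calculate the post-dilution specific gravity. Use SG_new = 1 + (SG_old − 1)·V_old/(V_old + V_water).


pts = (1.067 − 1)·1000·16.0/(16.0 + 3.5) = 54.9744
SG_new = 1 + 54.9744/1000

1.0550


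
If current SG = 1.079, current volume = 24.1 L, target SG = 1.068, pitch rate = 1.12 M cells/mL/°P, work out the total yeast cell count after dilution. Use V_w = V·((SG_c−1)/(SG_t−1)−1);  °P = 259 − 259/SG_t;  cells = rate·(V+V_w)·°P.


V_w = 24.1·((1.079−1)/(1.068−1)−1) = 3.8985
V_final = 24.1 + 3.8985 = 27.9985
°P = 259 − 259/1.068 = 16.4906
cells = 1.12·27.9985·16.4906

517.1192 billion cells


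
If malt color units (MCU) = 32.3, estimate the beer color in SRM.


SRM = 1.4922 · MCU^0.6859
SRM = 1.4922 · 32.3^0.6859

16.1804 SRM


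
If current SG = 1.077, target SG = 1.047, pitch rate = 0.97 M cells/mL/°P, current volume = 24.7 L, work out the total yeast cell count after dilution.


V_w = V·((SG_c−1)/(SG_t−1)−1);  °P = 259 − 259/SG_t;  cells = rate·(V+V_w)·°P
V_w = 24.7·((1.077−1)/(1.047−1)−1) = 15.7660
V_final = 24.7 + 15.7660 = 40.4660
°P = 259 − 259/1.047 = 11.6266
cells = 0.97·40.4660·11.6266

456.3652 billion cells


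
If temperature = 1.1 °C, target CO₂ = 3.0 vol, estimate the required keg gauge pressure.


psi = vols/(0.01821 + 0.09011·e^(−0.04·T)) − 14.695
psi = 3.0/(0.01821 + 0.09011·e^(−0.04·1.1)) − 14.695

14.0293 psi


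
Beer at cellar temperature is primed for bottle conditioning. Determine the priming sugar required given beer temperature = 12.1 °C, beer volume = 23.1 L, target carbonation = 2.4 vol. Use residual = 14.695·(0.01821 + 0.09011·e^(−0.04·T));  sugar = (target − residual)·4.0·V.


residual = 14.695·(0.01821 + 0.09011·e^(−0.04·12.1)) = 1.0837
sugar = (2.4 − 1.0837)·4.0·23.1

121.6264 g


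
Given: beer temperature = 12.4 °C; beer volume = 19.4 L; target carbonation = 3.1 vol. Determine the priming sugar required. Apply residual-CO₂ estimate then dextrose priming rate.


residual = 14.695·(0.01821 + 0.09011·e^(−0.04·T));  sugar = (target − residual)·4.0·V
residual = 14.695·(0.01821 + 0.09011·e^(−0.04·12.4)) = 1.0740
sugar = (3.1 − 1.0740)·4.0·19.4

157.2205 g


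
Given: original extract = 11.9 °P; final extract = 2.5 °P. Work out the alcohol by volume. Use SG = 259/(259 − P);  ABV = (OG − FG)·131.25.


OG = 259/(259 − 11.9) = 1.0482
FG = 259/(259 − 2.5) = 1.0097
ABV = (1.0482 − 1.0097)·131.25

5.0416 % ABV
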